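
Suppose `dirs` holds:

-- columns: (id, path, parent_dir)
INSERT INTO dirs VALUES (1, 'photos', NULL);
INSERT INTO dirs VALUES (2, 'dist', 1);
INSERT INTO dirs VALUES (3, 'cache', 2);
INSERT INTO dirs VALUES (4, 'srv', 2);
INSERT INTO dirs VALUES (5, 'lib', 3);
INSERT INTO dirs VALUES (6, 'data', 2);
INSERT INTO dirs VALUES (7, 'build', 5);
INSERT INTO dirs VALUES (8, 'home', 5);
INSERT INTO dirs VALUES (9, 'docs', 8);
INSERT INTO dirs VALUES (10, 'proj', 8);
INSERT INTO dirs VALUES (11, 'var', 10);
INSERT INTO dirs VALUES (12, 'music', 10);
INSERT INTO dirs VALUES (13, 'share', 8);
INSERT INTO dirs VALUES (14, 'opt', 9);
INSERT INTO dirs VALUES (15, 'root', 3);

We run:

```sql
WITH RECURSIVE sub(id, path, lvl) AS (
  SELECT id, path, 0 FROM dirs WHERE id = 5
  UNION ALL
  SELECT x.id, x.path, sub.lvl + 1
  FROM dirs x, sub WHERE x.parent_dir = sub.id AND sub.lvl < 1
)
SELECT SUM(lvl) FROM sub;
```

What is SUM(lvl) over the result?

2

Base: id=5 (lib) at lvl 0.
Iteration 1: rows with parent_dir in {5} -> build (id 7, lvl 1), home (id 8, lvl 1).
Iteration 2: lvl < 1 fails for all current rows; recursion stops.
SUM(lvl) = 0 + 1 + 1 = 2.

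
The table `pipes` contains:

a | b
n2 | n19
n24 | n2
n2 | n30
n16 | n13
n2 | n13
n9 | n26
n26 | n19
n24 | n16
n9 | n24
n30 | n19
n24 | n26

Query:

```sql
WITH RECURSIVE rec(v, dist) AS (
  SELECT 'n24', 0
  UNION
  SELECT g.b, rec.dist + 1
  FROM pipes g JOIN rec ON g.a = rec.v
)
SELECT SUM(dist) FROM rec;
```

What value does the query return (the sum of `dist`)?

Base: (n24, dist=0).
Iteration 1: edges from {n24} -> (n16, dist=1), (n2, dist=1), (n26, dist=1).
Iteration 2: edges from {n16,n2,n26} -> (n13, dist=2), (n19, dist=2), (n30, dist=2). [UNION drops 2 duplicate row(s)]
Iteration 3: edges from {n13,n19,n30} -> (n19, dist=3).
Iteration 4: no outgoing edges from {n19}; recursion stops.
SUM(dist) = 0 + 1 + 1 + 1 + 2 + 2 + 2 + 3 = 12.

12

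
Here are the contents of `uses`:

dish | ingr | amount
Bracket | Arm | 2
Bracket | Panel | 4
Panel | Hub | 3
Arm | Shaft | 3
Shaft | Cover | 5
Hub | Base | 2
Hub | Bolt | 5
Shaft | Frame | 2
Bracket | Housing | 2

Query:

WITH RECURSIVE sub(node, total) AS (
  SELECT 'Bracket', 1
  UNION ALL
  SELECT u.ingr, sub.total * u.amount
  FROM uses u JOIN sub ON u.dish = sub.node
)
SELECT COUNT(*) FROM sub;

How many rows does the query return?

Base: (Bracket, total=1).
Iteration 1: components of {Bracket} -> Arm = 1*2 = 2, Housing = 1*2 = 2, Panel = 1*4 = 4.
Iteration 2: components of {Arm,Housing,Panel} -> Hub = 4*3 = 12, Shaft = 2*3 = 6.
Iteration 3: components of {Hub,Shaft} -> Base = 12*2 = 24, Bolt = 12*5 = 60, Cover = 6*5 = 30, Frame = 6*2 = 12.
Iteration 4: no further components; recursion stops.
Total rows emitted: 10.

10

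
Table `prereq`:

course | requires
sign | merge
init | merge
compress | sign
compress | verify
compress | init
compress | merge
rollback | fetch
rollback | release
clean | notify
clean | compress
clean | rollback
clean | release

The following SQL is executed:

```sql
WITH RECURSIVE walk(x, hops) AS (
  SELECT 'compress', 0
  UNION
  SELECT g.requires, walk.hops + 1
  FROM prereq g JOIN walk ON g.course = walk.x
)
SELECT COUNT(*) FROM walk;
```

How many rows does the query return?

Base: (compress, hops=0).
Iteration 1: edges from {compress} -> (init, hops=1), (merge, hops=1), (sign, hops=1), (verify, hops=1).
Iteration 2: edges from {init,merge,sign,verify} -> (merge, hops=2). [UNION drops 1 duplicate row(s)]
Iteration 3: no outgoing edges from {merge}; recursion stops.
Total rows emitted: 6.

6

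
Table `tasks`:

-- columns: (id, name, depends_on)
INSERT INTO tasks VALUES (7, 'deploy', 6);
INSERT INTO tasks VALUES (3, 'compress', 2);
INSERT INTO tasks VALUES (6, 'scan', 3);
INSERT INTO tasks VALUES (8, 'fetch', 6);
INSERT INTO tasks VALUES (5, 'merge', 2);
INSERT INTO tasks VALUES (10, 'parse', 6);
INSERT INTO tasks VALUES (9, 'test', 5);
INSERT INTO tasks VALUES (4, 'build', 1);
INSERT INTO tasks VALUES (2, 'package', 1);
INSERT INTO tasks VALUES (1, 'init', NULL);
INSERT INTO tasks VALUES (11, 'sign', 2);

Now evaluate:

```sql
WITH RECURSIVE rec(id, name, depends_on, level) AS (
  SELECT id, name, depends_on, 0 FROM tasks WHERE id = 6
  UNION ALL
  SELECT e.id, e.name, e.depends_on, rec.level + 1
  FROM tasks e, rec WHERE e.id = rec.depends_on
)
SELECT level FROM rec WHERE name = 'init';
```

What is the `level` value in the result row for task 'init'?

Base: id=6 (scan), depends_on=3, level 0.
Iteration 1: join on id=3 -> compress (id 3, depends_on=2, level 1).
Iteration 2: join on id=2 -> package (id 2, depends_on=1, level 2).
Iteration 3: join on id=1 -> init (id 1, depends_on=NULL, level 3).
Iteration 4: depends_on is NULL; no match; recursion stops.

3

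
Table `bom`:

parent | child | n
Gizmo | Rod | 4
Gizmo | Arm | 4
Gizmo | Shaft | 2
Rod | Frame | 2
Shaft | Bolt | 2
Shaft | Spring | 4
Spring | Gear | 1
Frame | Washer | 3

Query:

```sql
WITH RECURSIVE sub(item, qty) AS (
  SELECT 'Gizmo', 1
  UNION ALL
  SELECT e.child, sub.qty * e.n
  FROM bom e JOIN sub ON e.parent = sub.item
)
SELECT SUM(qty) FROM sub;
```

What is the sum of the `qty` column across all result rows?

63

Base: (Gizmo, qty=1).
Iteration 1: components of {Gizmo} -> Arm = 1*4 = 4, Rod = 1*4 = 4, Shaft = 1*2 = 2.
Iteration 2: components of {Arm,Rod,Shaft} -> Bolt = 2*2 = 4, Frame = 4*2 = 8, Spring = 2*4 = 8.
Iteration 3: components of {Bolt,Frame,Spring} -> Gear = 8*1 = 8, Washer = 8*3 = 24.
Iteration 4: no further components; recursion stops.
SUM(qty) = 1 + 4 + 4 + 2 + 8 + 4 + 8 + 24 + 8 = 63.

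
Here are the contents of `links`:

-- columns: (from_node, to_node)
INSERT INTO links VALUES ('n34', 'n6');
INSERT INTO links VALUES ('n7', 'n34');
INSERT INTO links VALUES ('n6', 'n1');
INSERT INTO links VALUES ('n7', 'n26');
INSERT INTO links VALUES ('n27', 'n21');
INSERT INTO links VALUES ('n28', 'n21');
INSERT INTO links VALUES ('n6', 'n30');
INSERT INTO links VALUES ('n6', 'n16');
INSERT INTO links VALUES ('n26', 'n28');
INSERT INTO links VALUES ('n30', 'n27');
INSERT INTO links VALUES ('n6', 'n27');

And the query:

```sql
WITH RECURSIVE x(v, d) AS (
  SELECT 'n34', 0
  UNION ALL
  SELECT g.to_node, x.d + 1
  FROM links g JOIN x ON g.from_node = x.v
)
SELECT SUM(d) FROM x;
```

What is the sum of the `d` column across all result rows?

Base: (n34, d=0).
Iteration 1: edges from {n34} -> (n6, d=1).
Iteration 2: edges from {n6} -> (n1, d=2), (n16, d=2), (n27, d=2), (n30, d=2).
Iteration 3: edges from {n1,n16,n27,n30} -> (n21, d=3), (n27, d=3).
Iteration 4: edges from {n21,n27} -> (n21, d=4).
Iteration 5: no outgoing edges from {n21}; recursion stops.
SUM(d) = 0 + 1 + 2 + 2 + 2 + 2 + 3 + 3 + 4 = 19.

19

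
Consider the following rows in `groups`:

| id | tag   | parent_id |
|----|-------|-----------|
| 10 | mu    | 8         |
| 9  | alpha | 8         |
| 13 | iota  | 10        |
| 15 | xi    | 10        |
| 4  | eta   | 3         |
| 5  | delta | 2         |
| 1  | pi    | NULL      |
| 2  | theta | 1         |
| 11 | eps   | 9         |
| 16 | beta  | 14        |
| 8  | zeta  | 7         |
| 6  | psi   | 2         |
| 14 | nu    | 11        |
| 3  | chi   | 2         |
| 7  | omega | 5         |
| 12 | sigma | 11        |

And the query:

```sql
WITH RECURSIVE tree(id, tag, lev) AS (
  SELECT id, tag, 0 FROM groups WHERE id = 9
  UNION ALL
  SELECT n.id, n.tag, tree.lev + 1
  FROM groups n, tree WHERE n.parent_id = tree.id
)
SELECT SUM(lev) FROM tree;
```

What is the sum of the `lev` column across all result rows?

Base: id=9 (alpha) at lev 0.
Iteration 1: rows with parent_id in {9} -> eps (id 11, lev 1).
Iteration 2: rows with parent_id in {11} -> sigma (id 12, lev 2), nu (id 14, lev 2).
Iteration 3: rows with parent_id in {12,14} -> beta (id 16, lev 3).
Iteration 4: no rows with parent_id in {16}; recursion stops.
SUM(lev) = 0 + 1 + 2 + 2 + 3 = 8.

8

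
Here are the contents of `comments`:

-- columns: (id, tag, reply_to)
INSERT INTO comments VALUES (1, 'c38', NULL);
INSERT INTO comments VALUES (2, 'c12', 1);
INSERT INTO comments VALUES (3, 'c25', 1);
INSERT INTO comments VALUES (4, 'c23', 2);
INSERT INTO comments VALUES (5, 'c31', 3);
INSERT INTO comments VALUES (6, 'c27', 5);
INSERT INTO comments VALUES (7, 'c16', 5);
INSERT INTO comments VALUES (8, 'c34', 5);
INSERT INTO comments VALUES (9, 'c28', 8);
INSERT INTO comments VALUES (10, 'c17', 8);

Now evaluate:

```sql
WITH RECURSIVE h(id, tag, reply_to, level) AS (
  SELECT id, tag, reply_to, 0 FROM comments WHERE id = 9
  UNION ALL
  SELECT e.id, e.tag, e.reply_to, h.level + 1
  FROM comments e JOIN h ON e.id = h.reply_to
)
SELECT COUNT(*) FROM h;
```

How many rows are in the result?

Base: id=9 (c28), reply_to=8, level 0.
Iteration 1: join on id=8 -> c34 (id 8, reply_to=5, level 1).
Iteration 2: join on id=5 -> c31 (id 5, reply_to=3, level 2).
Iteration 3: join on id=3 -> c25 (id 3, reply_to=1, level 3).
Iteration 4: join on id=1 -> c38 (id 1, reply_to=NULL, level 4).
Iteration 5: reply_to is NULL; no match; recursion stops.
Total rows emitted: 5.

5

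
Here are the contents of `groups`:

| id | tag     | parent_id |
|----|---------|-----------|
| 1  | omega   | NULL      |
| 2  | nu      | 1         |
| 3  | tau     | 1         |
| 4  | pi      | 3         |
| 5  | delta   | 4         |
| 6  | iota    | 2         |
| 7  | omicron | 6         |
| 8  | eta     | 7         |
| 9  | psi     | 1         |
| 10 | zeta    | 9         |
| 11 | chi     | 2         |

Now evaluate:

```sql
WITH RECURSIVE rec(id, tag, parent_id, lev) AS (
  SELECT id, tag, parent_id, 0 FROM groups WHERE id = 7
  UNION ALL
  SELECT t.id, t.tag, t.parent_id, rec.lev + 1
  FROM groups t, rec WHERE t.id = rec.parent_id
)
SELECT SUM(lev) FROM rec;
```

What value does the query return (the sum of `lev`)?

Base: id=7 (omicron), parent_id=6, lev 0.
Iteration 1: join on id=6 -> iota (id 6, parent_id=2, lev 1).
Iteration 2: join on id=2 -> nu (id 2, parent_id=1, lev 2).
Iteration 3: join on id=1 -> omega (id 1, parent_id=NULL, lev 3).
Iteration 4: parent_id is NULL; no match; recursion stops.
SUM(lev) = 0 + 1 + 2 + 3 = 6.

6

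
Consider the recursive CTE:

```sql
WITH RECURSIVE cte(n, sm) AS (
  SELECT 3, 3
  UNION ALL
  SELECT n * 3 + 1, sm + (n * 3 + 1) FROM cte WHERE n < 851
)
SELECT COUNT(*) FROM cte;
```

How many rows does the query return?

Base: n=3, sm=3.
Iteration 1: 3 < 851 holds -> n = 3 * 3 + 1 = 10, sm = 3 + 10 = 13.
Iteration 2: 10 < 851 holds -> n = 10 * 3 + 1 = 31, sm = 13 + 31 = 44.
Iteration 3: 31 < 851 holds -> n = 31 * 3 + 1 = 94, sm = 44 + 94 = 138.
Iteration 4: 94 < 851 holds -> n = 94 * 3 + 1 = 283, sm = 138 + 283 = 421.
Iteration 5: 283 < 851 holds -> n = 283 * 3 + 1 = 850, sm = 421 + 850 = 1271.
Iteration 6: 850 < 851 holds -> n = 850 * 3 + 1 = 2551, sm = 1271 + 2551 = 3822.
Iteration 7: 2551 < 851 fails; recursion stops.
Total rows emitted: 7.

7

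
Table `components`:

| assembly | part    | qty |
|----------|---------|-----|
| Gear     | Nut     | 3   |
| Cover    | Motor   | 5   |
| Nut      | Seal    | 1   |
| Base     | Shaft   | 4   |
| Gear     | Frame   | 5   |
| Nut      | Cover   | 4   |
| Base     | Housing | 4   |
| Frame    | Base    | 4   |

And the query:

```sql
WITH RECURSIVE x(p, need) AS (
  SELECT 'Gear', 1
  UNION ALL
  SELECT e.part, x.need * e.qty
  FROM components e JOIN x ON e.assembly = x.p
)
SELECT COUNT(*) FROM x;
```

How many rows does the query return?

9

Base: (Gear, need=1).
Iteration 1: components of {Gear} -> Frame = 1*5 = 5, Nut = 1*3 = 3.
Iteration 2: components of {Frame,Nut} -> Base = 5*4 = 20, Cover = 3*4 = 12, Seal = 3*1 = 3.
Iteration 3: components of {Base,Cover,Seal} -> Housing = 20*4 = 80, Motor = 12*5 = 60, Shaft = 20*4 = 80.
Iteration 4: no further components; recursion stops.
Total rows emitted: 9.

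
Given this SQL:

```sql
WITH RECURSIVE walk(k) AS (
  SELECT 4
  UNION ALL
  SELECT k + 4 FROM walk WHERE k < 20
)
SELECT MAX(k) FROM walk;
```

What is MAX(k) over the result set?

20

Base: k=4.
Iteration 1: 4 < 20 holds -> k = 4 + 4 = 8.
Iteration 2: 8 < 20 holds -> k = 8 + 4 = 12.
Iteration 3: 12 < 20 holds -> k = 12 + 4 = 16.
Iteration 4: 16 < 20 holds -> k = 16 + 4 = 20.
Iteration 5: 20 < 20 fails; recursion stops.
k values: 4, 8, 12, 16, 20; the maximum is 20.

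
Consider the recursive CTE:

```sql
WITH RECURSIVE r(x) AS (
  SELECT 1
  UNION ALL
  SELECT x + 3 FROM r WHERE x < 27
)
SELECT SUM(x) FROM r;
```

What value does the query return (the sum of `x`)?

Base: x=1.
Iteration 1: 1 < 27 holds -> x = 1 + 3 = 4.
Iteration 2: 4 < 27 holds -> x = 4 + 3 = 7.
Iteration 3: 7 < 27 holds -> x = 7 + 3 = 10.
Iteration 4: 10 < 27 holds -> x = 10 + 3 = 13.
Iteration 5: 13 < 27 holds -> x = 13 + 3 = 16.
Iteration 6: 16 < 27 holds -> x = 16 + 3 = 19.
Iteration 7: 19 < 27 holds -> x = 19 + 3 = 22.
Iteration 8: 22 < 27 holds -> x = 22 + 3 = 25.
Iteration 9: 25 < 27 holds -> x = 25 + 3 = 28.
Iteration 10: 28 < 27 fails; recursion stops.
SUM(x) = 1 + 4 + 7 + 10 + 13 + 16 + 19 + 22 + 25 + 28 = 145.

145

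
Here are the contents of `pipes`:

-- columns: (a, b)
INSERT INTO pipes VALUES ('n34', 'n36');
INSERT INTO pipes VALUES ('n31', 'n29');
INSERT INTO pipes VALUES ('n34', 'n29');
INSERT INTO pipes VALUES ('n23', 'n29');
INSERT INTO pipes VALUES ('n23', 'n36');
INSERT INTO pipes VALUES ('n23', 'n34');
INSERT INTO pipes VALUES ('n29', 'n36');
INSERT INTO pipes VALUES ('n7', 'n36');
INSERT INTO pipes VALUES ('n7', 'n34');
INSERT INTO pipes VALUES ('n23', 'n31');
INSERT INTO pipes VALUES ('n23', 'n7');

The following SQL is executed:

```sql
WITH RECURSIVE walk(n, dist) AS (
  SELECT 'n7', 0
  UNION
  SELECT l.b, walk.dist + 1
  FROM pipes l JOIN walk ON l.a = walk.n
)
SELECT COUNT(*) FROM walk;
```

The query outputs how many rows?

Base: (n7, dist=0).
Iteration 1: edges from {n7} -> (n34, dist=1), (n36, dist=1).
Iteration 2: edges from {n34,n36} -> (n29, dist=2), (n36, dist=2).
Iteration 3: edges from {n29,n36} -> (n36, dist=3).
Iteration 4: no outgoing edges from {n36}; recursion stops.
Total rows emitted: 6.

6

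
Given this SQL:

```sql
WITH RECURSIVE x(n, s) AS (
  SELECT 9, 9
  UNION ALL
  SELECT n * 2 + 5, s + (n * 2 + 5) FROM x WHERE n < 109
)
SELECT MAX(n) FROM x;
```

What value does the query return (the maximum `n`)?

219

Base: n=9, s=9.
Iteration 1: 9 < 109 holds -> n = 9 * 2 + 5 = 23, s = 9 + 23 = 32.
Iteration 2: 23 < 109 holds -> n = 23 * 2 + 5 = 51, s = 32 + 51 = 83.
Iteration 3: 51 < 109 holds -> n = 51 * 2 + 5 = 107, s = 83 + 107 = 190.
Iteration 4: 107 < 109 holds -> n = 107 * 2 + 5 = 219, s = 190 + 219 = 409.
Iteration 5: 219 < 109 fails; recursion stops.
n values: 9, 23, 51, 107, 219; the maximum is 219.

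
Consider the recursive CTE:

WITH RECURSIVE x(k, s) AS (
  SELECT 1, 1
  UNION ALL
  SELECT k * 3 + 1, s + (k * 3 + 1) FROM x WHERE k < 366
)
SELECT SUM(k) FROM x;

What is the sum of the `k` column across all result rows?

Base: k=1, s=1.
Iteration 1: 1 < 366 holds -> k = 1 * 3 + 1 = 4, s = 1 + 4 = 5.
Iteration 2: 4 < 366 holds -> k = 4 * 3 + 1 = 13, s = 5 + 13 = 18.
Iteration 3: 13 < 366 holds -> k = 13 * 3 + 1 = 40, s = 18 + 40 = 58.
Iteration 4: 40 < 366 holds -> k = 40 * 3 + 1 = 121, s = 58 + 121 = 179.
Iteration 5: 121 < 366 holds -> k = 121 * 3 + 1 = 364, s = 179 + 364 = 543.
Iteration 6: 364 < 366 holds -> k = 364 * 3 + 1 = 1093, s = 543 + 1093 = 1636.
Iteration 7: 1093 < 366 fails; recursion stops.
SUM(k) = 1 + 4 + 13 + 40 + 121 + 364 + 1093 = 1636.

1636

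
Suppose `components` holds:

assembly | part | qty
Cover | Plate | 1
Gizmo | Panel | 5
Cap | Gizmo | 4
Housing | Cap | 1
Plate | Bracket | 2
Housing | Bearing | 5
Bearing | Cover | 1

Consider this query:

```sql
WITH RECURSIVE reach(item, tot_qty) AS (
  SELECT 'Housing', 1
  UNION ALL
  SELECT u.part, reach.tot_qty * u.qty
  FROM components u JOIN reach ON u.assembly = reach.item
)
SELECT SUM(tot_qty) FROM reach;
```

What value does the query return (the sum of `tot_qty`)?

51

Base: (Housing, tot_qty=1).
Iteration 1: components of {Housing} -> Bearing = 1*5 = 5, Cap = 1*1 = 1.
Iteration 2: components of {Bearing,Cap} -> Cover = 5*1 = 5, Gizmo = 1*4 = 4.
Iteration 3: components of {Cover,Gizmo} -> Panel = 4*5 = 20, Plate = 5*1 = 5.
Iteration 4: components of {Panel,Plate} -> Bracket = 5*2 = 10.
Iteration 5: no further components; recursion stops.
SUM(tot_qty) = 1 + 1 + 5 + 4 + 5 + 20 + 5 + 10 = 51.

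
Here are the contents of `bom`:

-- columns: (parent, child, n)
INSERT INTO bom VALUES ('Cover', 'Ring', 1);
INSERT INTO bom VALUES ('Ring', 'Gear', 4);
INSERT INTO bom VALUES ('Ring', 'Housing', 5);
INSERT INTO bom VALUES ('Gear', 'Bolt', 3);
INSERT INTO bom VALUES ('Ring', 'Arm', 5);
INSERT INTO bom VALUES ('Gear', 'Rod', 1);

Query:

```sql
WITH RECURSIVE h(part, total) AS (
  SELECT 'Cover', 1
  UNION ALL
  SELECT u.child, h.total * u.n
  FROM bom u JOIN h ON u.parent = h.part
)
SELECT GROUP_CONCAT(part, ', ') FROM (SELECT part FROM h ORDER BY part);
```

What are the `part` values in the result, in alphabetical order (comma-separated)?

Arm, Bolt, Cover, Gear, Housing, Ring, Rod

Base: (Cover, total=1).
Iteration 1: components of {Cover} -> Ring = 1*1 = 1.
Iteration 2: components of {Ring} -> Arm = 1*5 = 5, Gear = 1*4 = 4, Housing = 1*5 = 5.
Iteration 3: components of {Arm,Gear,Housing} -> Bolt = 4*3 = 12, Rod = 4*1 = 4.
Iteration 4: no further components; recursion stops.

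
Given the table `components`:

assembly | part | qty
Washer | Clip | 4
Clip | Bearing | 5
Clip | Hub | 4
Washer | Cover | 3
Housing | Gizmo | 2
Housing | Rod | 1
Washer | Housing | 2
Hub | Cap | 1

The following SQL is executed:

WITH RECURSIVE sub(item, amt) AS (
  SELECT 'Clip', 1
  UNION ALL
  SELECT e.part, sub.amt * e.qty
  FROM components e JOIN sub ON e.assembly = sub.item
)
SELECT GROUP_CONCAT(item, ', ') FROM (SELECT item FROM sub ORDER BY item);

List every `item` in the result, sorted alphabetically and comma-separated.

Bearing, Cap, Clip, Hub

Base: (Clip, amt=1).
Iteration 1: components of {Clip} -> Bearing = 1*5 = 5, Hub = 1*4 = 4.
Iteration 2: components of {Bearing,Hub} -> Cap = 4*1 = 4.
Iteration 3: no further components; recursion stops.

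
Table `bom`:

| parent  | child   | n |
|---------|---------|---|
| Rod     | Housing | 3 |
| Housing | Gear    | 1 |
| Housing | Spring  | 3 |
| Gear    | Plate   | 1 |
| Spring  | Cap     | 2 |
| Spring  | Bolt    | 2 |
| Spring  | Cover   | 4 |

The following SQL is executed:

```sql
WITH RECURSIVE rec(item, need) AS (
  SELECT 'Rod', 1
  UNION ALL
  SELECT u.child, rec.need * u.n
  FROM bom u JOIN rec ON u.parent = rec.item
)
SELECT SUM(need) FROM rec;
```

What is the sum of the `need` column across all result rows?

Base: (Rod, need=1).
Iteration 1: components of {Rod} -> Housing = 1*3 = 3.
Iteration 2: components of {Housing} -> Gear = 3*1 = 3, Spring = 3*3 = 9.
Iteration 3: components of {Gear,Spring} -> Bolt = 9*2 = 18, Cap = 9*2 = 18, Cover = 9*4 = 36, Plate = 3*1 = 3.
Iteration 4: no further components; recursion stops.
SUM(need) = 1 + 3 + 3 + 9 + 3 + 18 + 18 + 36 = 91.

91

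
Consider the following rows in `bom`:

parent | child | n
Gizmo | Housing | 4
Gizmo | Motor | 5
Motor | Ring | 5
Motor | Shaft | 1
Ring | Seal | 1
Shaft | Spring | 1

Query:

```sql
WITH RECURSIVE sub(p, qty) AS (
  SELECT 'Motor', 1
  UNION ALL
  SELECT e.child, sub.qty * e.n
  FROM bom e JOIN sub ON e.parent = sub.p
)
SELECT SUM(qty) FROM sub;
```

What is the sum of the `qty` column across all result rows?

13

Base: (Motor, qty=1).
Iteration 1: components of {Motor} -> Ring = 1*5 = 5, Shaft = 1*1 = 1.
Iteration 2: components of {Ring,Shaft} -> Seal = 5*1 = 5, Spring = 1*1 = 1.
Iteration 3: no further components; recursion stops.
SUM(qty) = 1 + 5 + 1 + 5 + 1 = 13.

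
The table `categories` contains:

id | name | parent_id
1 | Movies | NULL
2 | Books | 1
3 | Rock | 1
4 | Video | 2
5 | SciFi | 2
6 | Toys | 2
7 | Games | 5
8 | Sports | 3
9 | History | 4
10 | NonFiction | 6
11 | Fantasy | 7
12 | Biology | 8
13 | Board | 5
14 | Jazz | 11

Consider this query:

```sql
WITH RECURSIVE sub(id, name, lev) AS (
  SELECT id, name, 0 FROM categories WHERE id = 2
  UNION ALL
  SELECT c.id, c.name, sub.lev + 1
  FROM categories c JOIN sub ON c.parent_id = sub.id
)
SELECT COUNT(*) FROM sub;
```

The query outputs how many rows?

Base: id=2 (Books) at lev 0.
Iteration 1: rows with parent_id in {2} -> Video (id 4, lev 1), SciFi (id 5, lev 1), Toys (id 6, lev 1).
Iteration 2: rows with parent_id in {4,5,6} -> Games (id 7, lev 2), History (id 9, lev 2), NonFiction (id 10, lev 2), Board (id 13, lev 2).
Iteration 3: rows with parent_id in {7,9,10,13} -> Fantasy (id 11, lev 3).
Iteration 4: rows with parent_id in {11} -> Jazz (id 14, lev 4).
Iteration 5: no rows with parent_id in {14}; recursion stops.
Total rows emitted: 10.

10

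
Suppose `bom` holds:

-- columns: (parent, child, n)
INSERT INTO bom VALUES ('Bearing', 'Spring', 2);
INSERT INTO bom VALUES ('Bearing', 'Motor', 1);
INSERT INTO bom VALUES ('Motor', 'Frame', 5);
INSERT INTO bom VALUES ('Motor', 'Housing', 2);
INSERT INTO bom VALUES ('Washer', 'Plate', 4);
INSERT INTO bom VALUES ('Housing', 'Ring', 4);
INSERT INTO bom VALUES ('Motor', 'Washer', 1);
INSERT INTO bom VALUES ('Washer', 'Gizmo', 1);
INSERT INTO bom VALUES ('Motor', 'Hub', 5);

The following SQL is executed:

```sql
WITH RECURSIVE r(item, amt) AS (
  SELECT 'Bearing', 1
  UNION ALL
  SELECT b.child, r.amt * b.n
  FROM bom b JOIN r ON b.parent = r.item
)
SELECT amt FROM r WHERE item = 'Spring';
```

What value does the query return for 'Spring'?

2

Base: (Bearing, amt=1).
Iteration 1: components of {Bearing} -> Motor = 1*1 = 1, Spring = 1*2 = 2.
Iteration 2: components of {Motor,Spring} -> Frame = 1*5 = 5, Housing = 1*2 = 2, Hub = 1*5 = 5, Washer = 1*1 = 1.
Iteration 3: components of {Frame,Housing,Hub,Washer} -> Gizmo = 1*1 = 1, Plate = 1*4 = 4, Ring = 2*4 = 8.
Iteration 4: no further components; recursion stops.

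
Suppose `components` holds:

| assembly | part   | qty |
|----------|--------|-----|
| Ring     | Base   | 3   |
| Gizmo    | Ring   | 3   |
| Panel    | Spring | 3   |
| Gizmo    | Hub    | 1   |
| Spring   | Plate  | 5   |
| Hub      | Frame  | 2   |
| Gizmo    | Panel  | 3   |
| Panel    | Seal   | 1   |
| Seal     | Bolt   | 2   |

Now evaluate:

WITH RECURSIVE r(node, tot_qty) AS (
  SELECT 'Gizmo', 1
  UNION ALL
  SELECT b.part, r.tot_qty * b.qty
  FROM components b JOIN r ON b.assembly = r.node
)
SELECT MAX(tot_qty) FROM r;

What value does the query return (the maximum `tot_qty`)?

45

Base: (Gizmo, tot_qty=1).
Iteration 1: components of {Gizmo} -> Hub = 1*1 = 1, Panel = 1*3 = 3, Ring = 1*3 = 3.
Iteration 2: components of {Hub,Panel,Ring} -> Base = 3*3 = 9, Frame = 1*2 = 2, Seal = 3*1 = 3, Spring = 3*3 = 9.
Iteration 3: components of {Base,Frame,Seal,Spring} -> Bolt = 3*2 = 6, Plate = 9*5 = 45.
Iteration 4: no further components; recursion stops.
tot_qty values: 1, 1, 3, 3, 2, 9, 9, 3, 45, 6; the maximum is 45.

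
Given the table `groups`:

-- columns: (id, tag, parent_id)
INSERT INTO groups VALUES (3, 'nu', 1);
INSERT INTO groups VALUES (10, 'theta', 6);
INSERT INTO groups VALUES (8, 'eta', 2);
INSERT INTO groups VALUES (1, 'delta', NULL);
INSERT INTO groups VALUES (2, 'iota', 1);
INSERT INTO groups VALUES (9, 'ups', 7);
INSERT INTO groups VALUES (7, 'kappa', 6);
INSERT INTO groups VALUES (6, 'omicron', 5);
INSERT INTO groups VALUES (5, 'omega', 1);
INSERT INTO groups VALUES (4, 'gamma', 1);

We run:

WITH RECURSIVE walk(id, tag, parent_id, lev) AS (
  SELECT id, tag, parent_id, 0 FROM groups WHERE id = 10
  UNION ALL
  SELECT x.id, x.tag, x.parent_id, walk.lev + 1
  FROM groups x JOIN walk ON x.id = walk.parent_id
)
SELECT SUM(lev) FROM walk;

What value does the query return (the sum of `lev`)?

Base: id=10 (theta), parent_id=6, lev 0.
Iteration 1: join on id=6 -> omicron (id 6, parent_id=5, lev 1).
Iteration 2: join on id=5 -> omega (id 5, parent_id=1, lev 2).
Iteration 3: join on id=1 -> delta (id 1, parent_id=NULL, lev 3).
Iteration 4: parent_id is NULL; no match; recursion stops.
SUM(lev) = 0 + 1 + 2 + 3 = 6.

6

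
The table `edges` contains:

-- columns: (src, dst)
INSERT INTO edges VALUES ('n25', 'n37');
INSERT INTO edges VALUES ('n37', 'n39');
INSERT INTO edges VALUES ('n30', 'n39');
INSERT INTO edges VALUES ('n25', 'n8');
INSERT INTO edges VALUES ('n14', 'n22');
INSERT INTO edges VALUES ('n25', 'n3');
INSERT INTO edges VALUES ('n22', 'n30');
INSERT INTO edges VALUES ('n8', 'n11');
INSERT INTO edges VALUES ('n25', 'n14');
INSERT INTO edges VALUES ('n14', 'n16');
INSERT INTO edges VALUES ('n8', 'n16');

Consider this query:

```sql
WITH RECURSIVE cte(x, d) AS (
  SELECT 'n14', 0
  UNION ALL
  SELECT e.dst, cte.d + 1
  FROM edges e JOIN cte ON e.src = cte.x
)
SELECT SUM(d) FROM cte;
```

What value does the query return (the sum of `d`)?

7

Base: (n14, d=0).
Iteration 1: edges from {n14} -> (n16, d=1), (n22, d=1).
Iteration 2: edges from {n16,n22} -> (n30, d=2).
Iteration 3: edges from {n30} -> (n39, d=3).
Iteration 4: no outgoing edges from {n39}; recursion stops.
SUM(d) = 0 + 1 + 1 + 2 + 3 = 7.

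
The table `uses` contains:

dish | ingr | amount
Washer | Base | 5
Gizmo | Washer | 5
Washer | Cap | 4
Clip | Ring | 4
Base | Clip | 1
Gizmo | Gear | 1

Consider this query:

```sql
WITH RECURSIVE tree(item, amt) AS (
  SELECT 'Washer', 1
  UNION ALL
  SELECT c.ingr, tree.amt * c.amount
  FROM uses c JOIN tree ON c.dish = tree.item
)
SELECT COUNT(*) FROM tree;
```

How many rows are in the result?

5

Base: (Washer, amt=1).
Iteration 1: components of {Washer} -> Base = 1*5 = 5, Cap = 1*4 = 4.
Iteration 2: components of {Base,Cap} -> Clip = 5*1 = 5.
Iteration 3: components of {Clip} -> Ring = 5*4 = 20.
Iteration 4: no further components; recursion stops.
Total rows emitted: 5.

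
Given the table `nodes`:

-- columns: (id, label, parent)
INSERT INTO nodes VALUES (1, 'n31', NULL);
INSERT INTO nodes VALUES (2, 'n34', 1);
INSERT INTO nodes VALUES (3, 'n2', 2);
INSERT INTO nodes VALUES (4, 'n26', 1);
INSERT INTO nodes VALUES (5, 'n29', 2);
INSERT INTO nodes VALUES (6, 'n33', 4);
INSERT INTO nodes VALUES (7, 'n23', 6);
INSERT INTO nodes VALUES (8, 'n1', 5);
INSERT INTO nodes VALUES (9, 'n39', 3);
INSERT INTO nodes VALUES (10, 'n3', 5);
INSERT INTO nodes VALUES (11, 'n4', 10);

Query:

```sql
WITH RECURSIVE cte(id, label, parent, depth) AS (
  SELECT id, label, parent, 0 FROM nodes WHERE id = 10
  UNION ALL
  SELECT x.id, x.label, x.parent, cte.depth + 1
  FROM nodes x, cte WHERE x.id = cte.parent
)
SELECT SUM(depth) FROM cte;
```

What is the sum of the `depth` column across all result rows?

6

Base: id=10 (n3), parent=5, depth 0.
Iteration 1: join on id=5 -> n29 (id 5, parent=2, depth 1).
Iteration 2: join on id=2 -> n34 (id 2, parent=1, depth 2).
Iteration 3: join on id=1 -> n31 (id 1, parent=NULL, depth 3).
Iteration 4: parent is NULL; no match; recursion stops.
SUM(depth) = 0 + 1 + 2 + 3 = 6.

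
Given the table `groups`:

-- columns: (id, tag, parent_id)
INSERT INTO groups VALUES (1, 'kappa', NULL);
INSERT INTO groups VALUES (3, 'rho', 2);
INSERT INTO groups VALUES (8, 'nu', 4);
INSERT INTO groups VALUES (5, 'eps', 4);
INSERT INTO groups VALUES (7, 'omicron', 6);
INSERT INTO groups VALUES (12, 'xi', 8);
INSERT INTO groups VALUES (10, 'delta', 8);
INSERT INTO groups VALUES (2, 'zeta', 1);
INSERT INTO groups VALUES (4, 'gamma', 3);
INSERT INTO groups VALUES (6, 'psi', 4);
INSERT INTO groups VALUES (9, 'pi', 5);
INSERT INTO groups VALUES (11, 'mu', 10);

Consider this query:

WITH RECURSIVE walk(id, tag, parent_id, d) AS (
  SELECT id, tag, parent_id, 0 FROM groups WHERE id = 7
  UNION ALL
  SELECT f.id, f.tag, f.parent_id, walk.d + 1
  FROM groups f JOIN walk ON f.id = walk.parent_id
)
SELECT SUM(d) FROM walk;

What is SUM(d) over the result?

15

Base: id=7 (omicron), parent_id=6, d 0.
Iteration 1: join on id=6 -> psi (id 6, parent_id=4, d 1).
Iteration 2: join on id=4 -> gamma (id 4, parent_id=3, d 2).
Iteration 3: join on id=3 -> rho (id 3, parent_id=2, d 3).
Iteration 4: join on id=2 -> zeta (id 2, parent_id=1, d 4).
Iteration 5: join on id=1 -> kappa (id 1, parent_id=NULL, d 5).
Iteration 6: parent_id is NULL; no match; recursion stops.
SUM(d) = 0 + 1 + 2 + 3 + 4 + 5 = 15.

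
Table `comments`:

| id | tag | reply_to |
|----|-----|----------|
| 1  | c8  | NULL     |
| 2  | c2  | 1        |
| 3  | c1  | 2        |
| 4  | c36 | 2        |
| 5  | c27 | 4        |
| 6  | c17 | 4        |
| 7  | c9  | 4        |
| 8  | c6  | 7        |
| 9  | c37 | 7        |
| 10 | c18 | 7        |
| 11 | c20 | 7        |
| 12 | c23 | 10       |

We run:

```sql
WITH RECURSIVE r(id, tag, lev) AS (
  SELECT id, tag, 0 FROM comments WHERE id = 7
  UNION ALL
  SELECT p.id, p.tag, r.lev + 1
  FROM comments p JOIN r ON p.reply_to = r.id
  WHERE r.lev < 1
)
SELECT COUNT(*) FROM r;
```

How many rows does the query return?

5

Base: id=7 (c9) at lev 0.
Iteration 1: rows with reply_to in {7} -> c6 (id 8, lev 1), c37 (id 9, lev 1), c18 (id 10, lev 1), c20 (id 11, lev 1).
Iteration 2: lev < 1 fails for all current rows; recursion stops.
Total rows emitted: 5.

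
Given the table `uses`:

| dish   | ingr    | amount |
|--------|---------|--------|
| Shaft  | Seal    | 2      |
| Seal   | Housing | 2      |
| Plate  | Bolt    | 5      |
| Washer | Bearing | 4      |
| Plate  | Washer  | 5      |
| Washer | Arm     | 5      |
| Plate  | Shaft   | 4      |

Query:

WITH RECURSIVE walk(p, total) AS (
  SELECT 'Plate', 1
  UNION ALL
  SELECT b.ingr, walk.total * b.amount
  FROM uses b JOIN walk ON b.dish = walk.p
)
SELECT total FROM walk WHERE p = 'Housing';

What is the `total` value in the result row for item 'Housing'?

16

Base: (Plate, total=1).
Iteration 1: components of {Plate} -> Bolt = 1*5 = 5, Shaft = 1*4 = 4, Washer = 1*5 = 5.
Iteration 2: components of {Bolt,Shaft,Washer} -> Arm = 5*5 = 25, Bearing = 5*4 = 20, Seal = 4*2 = 8.
Iteration 3: components of {Arm,Bearing,Seal} -> Housing = 8*2 = 16.
Iteration 4: no further components; recursion stops.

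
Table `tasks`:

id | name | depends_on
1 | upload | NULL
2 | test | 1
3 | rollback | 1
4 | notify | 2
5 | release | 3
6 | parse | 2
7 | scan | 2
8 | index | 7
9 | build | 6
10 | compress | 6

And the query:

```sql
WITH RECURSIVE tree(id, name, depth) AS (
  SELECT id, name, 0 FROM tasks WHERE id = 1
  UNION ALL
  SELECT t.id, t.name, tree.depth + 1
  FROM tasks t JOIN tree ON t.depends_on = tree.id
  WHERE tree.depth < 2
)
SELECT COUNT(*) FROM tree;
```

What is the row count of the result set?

7

Base: id=1 (upload) at depth 0.
Iteration 1: rows with depends_on in {1} -> test (id 2, depth 1), rollback (id 3, depth 1).
Iteration 2: rows with depends_on in {2,3} -> notify (id 4, depth 2), release (id 5, depth 2), parse (id 6, depth 2), scan (id 7, depth 2).
Iteration 3: depth < 2 fails for all current rows; recursion stops.
Total rows emitted: 7.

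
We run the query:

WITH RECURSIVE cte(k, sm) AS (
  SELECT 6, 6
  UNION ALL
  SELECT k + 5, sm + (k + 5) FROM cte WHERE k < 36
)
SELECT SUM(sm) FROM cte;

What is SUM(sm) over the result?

448

Base: k=6, sm=6.
Iteration 1: 6 < 36 holds -> k = 6 + 5 = 11, sm = 6 + 11 = 17.
Iteration 2: 11 < 36 holds -> k = 11 + 5 = 16, sm = 17 + 16 = 33.
Iteration 3: 16 < 36 holds -> k = 16 + 5 = 21, sm = 33 + 21 = 54.
Iteration 4: 21 < 36 holds -> k = 21 + 5 = 26, sm = 54 + 26 = 80.
Iteration 5: 26 < 36 holds -> k = 26 + 5 = 31, sm = 80 + 31 = 111.
Iteration 6: 31 < 36 holds -> k = 31 + 5 = 36, sm = 111 + 36 = 147.
Iteration 7: 36 < 36 fails; recursion stops.
SUM(sm) = 6 + 17 + 33 + 54 + 80 + 111 + 147 = 448.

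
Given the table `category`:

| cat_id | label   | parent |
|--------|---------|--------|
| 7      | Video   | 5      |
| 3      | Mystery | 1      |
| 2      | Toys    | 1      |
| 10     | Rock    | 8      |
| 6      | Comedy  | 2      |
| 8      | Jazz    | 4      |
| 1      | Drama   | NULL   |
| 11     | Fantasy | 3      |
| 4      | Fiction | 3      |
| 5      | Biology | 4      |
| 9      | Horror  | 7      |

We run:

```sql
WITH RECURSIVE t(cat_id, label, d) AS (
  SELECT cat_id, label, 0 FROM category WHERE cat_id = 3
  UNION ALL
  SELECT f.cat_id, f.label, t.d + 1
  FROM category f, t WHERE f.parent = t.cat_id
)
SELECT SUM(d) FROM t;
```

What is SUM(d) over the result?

16

Base: cat_id=3 (Mystery) at d 0.
Iteration 1: rows with parent in {3} -> Fiction (id 4, d 1), Fantasy (id 11, d 1).
Iteration 2: rows with parent in {4,11} -> Biology (id 5, d 2), Jazz (id 8, d 2).
Iteration 3: rows with parent in {5,8} -> Video (id 7, d 3), Rock (id 10, d 3).
Iteration 4: rows with parent in {7,10} -> Horror (id 9, d 4).
Iteration 5: no rows with parent in {9}; recursion stops.
SUM(d) = 0 + 1 + 1 + 2 + 2 + 3 + 3 + 4 = 16.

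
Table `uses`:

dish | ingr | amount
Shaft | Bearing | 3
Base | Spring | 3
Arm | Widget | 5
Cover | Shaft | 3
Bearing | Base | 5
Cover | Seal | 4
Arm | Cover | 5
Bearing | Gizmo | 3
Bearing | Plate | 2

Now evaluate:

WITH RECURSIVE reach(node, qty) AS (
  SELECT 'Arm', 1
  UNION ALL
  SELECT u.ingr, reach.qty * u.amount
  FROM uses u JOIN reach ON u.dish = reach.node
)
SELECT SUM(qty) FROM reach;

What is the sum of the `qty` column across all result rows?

Base: (Arm, qty=1).
Iteration 1: components of {Arm} -> Cover = 1*5 = 5, Widget = 1*5 = 5.
Iteration 2: components of {Cover,Widget} -> Seal = 5*4 = 20, Shaft = 5*3 = 15.
Iteration 3: components of {Seal,Shaft} -> Bearing = 15*3 = 45.
Iteration 4: components of {Bearing} -> Base = 45*5 = 225, Gizmo = 45*3 = 135, Plate = 45*2 = 90.
Iteration 5: components of {Base,Gizmo,Plate} -> Spring = 225*3 = 675.
Iteration 6: no further components; recursion stops.
SUM(qty) = 1 + 5 + 5 + 15 + 20 + 45 + 225 + 135 + 90 + 675 = 1216.

1216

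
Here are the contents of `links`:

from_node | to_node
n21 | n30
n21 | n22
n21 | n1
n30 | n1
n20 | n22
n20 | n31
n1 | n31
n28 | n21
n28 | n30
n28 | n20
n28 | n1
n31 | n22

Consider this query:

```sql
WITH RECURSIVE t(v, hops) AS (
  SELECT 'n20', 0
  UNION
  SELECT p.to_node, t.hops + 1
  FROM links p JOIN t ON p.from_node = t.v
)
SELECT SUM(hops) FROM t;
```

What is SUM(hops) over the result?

Base: (n20, hops=0).
Iteration 1: edges from {n20} -> (n22, hops=1), (n31, hops=1).
Iteration 2: edges from {n22,n31} -> (n22, hops=2).
Iteration 3: no outgoing edges from {n22}; recursion stops.
SUM(hops) = 0 + 1 + 1 + 2 = 4.

4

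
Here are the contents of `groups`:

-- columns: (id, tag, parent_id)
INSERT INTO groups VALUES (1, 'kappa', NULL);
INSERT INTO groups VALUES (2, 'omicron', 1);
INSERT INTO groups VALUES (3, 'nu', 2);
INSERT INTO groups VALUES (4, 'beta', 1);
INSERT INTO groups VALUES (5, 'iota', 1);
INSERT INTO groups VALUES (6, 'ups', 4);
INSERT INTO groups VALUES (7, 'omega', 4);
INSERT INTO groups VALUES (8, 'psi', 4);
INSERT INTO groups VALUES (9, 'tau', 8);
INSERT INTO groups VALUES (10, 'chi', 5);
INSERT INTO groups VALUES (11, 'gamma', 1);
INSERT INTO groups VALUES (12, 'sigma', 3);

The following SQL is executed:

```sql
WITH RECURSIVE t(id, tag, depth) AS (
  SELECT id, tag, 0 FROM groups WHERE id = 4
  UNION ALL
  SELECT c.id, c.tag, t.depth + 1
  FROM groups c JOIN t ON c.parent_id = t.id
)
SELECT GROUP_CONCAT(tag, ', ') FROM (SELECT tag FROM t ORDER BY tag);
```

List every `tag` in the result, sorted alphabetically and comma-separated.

beta, omega, psi, tau, ups

Base: id=4 (beta) at depth 0.
Iteration 1: rows with parent_id in {4} -> ups (id 6, depth 1), omega (id 7, depth 1), psi (id 8, depth 1).
Iteration 2: rows with parent_id in {6,7,8} -> tau (id 9, depth 2).
Iteration 3: no rows with parent_id in {9}; recursion stops.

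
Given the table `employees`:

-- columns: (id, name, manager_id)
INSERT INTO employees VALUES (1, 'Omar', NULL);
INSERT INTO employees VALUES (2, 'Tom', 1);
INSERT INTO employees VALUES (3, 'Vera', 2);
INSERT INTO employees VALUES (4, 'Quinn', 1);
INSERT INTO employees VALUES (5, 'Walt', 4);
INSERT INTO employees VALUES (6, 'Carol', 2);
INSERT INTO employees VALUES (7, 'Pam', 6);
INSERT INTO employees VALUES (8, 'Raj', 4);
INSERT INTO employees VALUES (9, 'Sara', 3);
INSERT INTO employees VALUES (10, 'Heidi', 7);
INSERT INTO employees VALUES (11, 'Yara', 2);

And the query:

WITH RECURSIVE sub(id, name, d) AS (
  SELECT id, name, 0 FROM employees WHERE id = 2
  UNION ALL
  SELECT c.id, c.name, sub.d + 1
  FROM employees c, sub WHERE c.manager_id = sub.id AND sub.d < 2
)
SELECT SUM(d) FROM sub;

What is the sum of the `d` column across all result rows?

7

Base: id=2 (Tom) at d 0.
Iteration 1: rows with manager_id in {2} -> Vera (id 3, d 1), Carol (id 6, d 1), Yara (id 11, d 1).
Iteration 2: rows with manager_id in {3,6,11} -> Pam (id 7, d 2), Sara (id 9, d 2).
Iteration 3: d < 2 fails for all current rows; recursion stops.
SUM(d) = 0 + 1 + 1 + 1 + 2 + 2 = 7.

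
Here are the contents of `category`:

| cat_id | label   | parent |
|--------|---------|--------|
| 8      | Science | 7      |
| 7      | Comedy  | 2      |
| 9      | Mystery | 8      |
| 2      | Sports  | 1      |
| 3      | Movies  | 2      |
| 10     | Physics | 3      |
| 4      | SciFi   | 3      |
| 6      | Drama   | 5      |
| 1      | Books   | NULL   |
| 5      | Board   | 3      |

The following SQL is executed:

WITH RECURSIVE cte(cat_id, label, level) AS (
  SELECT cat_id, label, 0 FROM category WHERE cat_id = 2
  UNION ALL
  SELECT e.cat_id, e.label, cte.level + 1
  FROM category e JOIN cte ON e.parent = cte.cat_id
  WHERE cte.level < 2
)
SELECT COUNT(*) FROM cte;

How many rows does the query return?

Base: cat_id=2 (Sports) at level 0.
Iteration 1: rows with parent in {2} -> Movies (id 3, level 1), Comedy (id 7, level 1).
Iteration 2: rows with parent in {3,7} -> SciFi (id 4, level 2), Board (id 5, level 2), Science (id 8, level 2), Physics (id 10, level 2).
Iteration 3: level < 2 fails for all current rows; recursion stops.
Total rows emitted: 7.

7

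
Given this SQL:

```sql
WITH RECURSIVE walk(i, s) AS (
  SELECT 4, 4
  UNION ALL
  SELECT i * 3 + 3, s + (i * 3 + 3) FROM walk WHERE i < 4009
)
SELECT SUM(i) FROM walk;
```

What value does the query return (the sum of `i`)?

18028

Base: i=4, s=4.
Iteration 1: 4 < 4009 holds -> i = 4 * 3 + 3 = 15, s = 4 + 15 = 19.
Iteration 2: 15 < 4009 holds -> i = 15 * 3 + 3 = 48, s = 19 + 48 = 67.
Iteration 3: 48 < 4009 holds -> i = 48 * 3 + 3 = 147, s = 67 + 147 = 214.
Iteration 4: 147 < 4009 holds -> i = 147 * 3 + 3 = 444, s = 214 + 444 = 658.
Iteration 5: 444 < 4009 holds -> i = 444 * 3 + 3 = 1335, s = 658 + 1335 = 1993.
Iteration 6: 1335 < 4009 holds -> i = 1335 * 3 + 3 = 4008, s = 1993 + 4008 = 6001.
Iteration 7: 4008 < 4009 holds -> i = 4008 * 3 + 3 = 12027, s = 6001 + 12027 = 18028.
Iteration 8: 12027 < 4009 fails; recursion stops.
SUM(i) = 4 + 15 + 48 + 147 + 444 + 1335 + 4008 + 12027 = 18028.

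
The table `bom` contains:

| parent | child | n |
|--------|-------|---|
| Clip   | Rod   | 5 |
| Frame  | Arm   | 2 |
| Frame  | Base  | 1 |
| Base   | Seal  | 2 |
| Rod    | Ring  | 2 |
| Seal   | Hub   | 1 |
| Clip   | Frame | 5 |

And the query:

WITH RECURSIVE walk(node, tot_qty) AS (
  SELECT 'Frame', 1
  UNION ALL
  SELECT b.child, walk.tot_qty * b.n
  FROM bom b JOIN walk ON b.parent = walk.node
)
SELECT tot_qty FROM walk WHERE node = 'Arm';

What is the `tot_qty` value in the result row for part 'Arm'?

2

Base: (Frame, tot_qty=1).
Iteration 1: components of {Frame} -> Arm = 1*2 = 2, Base = 1*1 = 1.
Iteration 2: components of {Arm,Base} -> Seal = 1*2 = 2.
Iteration 3: components of {Seal} -> Hub = 2*1 = 2.
Iteration 4: no further components; recursion stops.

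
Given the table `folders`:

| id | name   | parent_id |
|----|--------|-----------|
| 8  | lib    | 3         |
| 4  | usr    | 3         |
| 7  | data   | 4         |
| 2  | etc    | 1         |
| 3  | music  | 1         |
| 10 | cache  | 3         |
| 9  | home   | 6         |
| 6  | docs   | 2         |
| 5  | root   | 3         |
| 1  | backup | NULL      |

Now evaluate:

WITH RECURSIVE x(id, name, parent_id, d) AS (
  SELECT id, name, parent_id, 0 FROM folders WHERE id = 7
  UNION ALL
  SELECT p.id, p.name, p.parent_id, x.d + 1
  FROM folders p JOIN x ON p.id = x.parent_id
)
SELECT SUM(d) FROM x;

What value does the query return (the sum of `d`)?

6

Base: id=7 (data), parent_id=4, d 0.
Iteration 1: join on id=4 -> usr (id 4, parent_id=3, d 1).
Iteration 2: join on id=3 -> music (id 3, parent_id=1, d 2).
Iteration 3: join on id=1 -> backup (id 1, parent_id=NULL, d 3).
Iteration 4: parent_id is NULL; no match; recursion stops.
SUM(d) = 0 + 1 + 2 + 3 = 6.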